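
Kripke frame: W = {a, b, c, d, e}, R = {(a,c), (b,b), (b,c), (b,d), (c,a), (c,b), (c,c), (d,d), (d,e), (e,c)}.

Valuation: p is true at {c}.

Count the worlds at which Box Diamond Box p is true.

2

a: successors {c}; Diamond Box p there: c:T. ✓
b: successors {b, c, d}; Diamond Box p there: b:F, c:T, d:T. ✗
c: successors {a, b, c}; Diamond Box p there: a:F, b:F, c:T. ✗
d: successors {d, e}; Diamond Box p there: d:T, e:F. ✗
e: successors {c}; Diamond Box p there: c:T. ✓
Satisfying worlds: {a, e}.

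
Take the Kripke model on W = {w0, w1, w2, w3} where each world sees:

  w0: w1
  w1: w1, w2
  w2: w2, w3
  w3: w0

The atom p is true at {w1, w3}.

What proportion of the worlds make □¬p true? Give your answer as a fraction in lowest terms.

1/4

w0: successors {w1}; ¬p there: w1:F. ✗
w1: successors {w1, w2}; ¬p there: w1:F, w2:T. ✗
w2: successors {w2, w3}; ¬p there: w2:T, w3:F. ✗
w3: successors {w0}; ¬p there: w0:T. ✓
That's 1 of 4 worlds, so 1/4.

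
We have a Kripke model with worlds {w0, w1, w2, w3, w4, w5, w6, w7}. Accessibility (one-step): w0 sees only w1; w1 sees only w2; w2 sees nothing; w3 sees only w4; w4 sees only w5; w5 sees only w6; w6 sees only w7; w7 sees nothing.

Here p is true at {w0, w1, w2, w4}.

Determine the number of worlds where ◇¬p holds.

w0: successors {w1}; ¬p there: w1:F. ✗
w1: successors {w2}; ¬p there: w2:F. ✗
w2: no successors, so ◇¬p fails. ✗
w3: successors {w4}; ¬p there: w4:F. ✗
w4: successors {w5}; ¬p there: w5:T. ✓
w5: successors {w6}; ¬p there: w6:T. ✓
w6: successors {w7}; ¬p there: w7:T. ✓
w7: no successors, so ◇¬p fails. ✗
Satisfying worlds: {w4, w5, w6}.

3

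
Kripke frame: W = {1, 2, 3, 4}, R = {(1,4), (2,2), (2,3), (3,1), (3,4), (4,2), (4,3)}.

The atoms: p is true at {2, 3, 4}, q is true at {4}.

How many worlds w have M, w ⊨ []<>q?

0

1: successors {4}; <>q there: 4:F. ✗
2: successors {2, 3}; <>q there: 2:F, 3:T. ✗
3: successors {1, 4}; <>q there: 1:T, 4:F. ✗
4: successors {2, 3}; <>q there: 2:F, 3:T. ✗
Satisfying worlds: ∅.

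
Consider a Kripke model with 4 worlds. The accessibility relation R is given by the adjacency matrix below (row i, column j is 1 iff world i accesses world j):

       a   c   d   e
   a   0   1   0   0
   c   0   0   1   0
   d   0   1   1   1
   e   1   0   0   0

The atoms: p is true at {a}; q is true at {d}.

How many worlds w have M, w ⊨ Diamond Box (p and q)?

a: successors {c}; Box (p and q) there: c:F. ✗
c: successors {d}; Box (p and q) there: d:F. ✗
d: successors {c, d, e}; Box (p and q) there: c:F, d:F, e:F. ✗
e: successors {a}; Box (p and q) there: a:F. ✗
Satisfying worlds: ∅.

0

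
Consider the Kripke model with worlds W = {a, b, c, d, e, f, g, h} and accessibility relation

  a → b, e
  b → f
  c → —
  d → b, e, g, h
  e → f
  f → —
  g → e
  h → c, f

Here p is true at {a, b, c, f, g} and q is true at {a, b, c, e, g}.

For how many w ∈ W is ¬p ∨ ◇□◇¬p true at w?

a: ¬p is F, ◇□◇¬p is F. ✗
b: ¬p is F, ◇□◇¬p is T. ✓
c: ¬p is F, ◇□◇¬p is F. ✗
d: ¬p is T, ◇□◇¬p is F. ✓
e: ¬p is T, ◇□◇¬p is T. ✓
f: ¬p is F, ◇□◇¬p is F. ✗
g: ¬p is F, ◇□◇¬p is F. ✗
h: ¬p is T, ◇□◇¬p is T. ✓
Satisfying worlds: {b, d, e, h}.

4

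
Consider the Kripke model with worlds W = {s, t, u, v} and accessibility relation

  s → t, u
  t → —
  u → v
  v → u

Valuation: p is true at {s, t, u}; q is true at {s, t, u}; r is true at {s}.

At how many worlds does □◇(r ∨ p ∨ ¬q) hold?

s: successors {t, u}; ◇(r ∨ p ∨ ¬q) there: t:F, u:T. ✗
t: no successors, so □◇(r ∨ p ∨ ¬q) holds vacuously. ✓
u: successors {v}; ◇(r ∨ p ∨ ¬q) there: v:T. ✓
v: successors {u}; ◇(r ∨ p ∨ ¬q) there: u:T. ✓
Satisfying worlds: {t, u, v}.

3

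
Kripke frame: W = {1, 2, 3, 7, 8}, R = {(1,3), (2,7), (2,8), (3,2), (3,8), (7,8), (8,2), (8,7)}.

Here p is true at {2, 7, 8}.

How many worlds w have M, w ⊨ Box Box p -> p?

1: Box Box p is T, p is F. ✗
2: Box Box p is T, p is T. ✓
3: Box Box p is T, p is F. ✗
7: Box Box p is T, p is T. ✓
8: Box Box p is T, p is T. ✓
Satisfying worlds: {2, 7, 8}.

3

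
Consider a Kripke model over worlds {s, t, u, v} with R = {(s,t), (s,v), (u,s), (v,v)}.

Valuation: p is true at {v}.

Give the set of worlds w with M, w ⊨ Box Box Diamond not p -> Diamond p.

{s, u, v}

s: Box Box Diamond not p is F, Diamond p is T. ✓
t: Box Box Diamond not p is T, Diamond p is F. ✗
u: Box Box Diamond not p is F, Diamond p is F. ✓
v: Box Box Diamond not p is F, Diamond p is T. ✓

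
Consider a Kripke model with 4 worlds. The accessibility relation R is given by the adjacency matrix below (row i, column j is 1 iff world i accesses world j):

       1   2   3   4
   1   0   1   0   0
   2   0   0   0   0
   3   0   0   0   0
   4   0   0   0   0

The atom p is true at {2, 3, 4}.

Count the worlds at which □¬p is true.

3

1: successors {2}; ¬p there: 2:F. ✗
2: no successors, so □¬p holds vacuously. ✓
3: no successors, so □¬p holds vacuously. ✓
4: no successors, so □¬p holds vacuously. ✓
Satisfying worlds: {2, 3, 4}.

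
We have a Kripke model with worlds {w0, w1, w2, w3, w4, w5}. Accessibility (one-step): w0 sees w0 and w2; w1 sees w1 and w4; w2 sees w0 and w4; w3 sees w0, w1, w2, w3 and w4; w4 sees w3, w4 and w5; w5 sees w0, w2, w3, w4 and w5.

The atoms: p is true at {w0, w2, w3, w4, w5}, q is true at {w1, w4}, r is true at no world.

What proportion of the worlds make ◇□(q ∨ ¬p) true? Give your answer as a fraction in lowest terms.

1/3

w0: successors {w0, w2}; □(q ∨ ¬p) there: w0:F, w2:F. ✗
w1: successors {w1, w4}; □(q ∨ ¬p) there: w1:T, w4:F. ✓
w2: successors {w0, w4}; □(q ∨ ¬p) there: w0:F, w4:F. ✗
w3: successors {w0, w1, w2, w3, w4}; □(q ∨ ¬p) there: w0:F, w1:T, w2:F, w3:F, w4:F. ✓
w4: successors {w3, w4, w5}; □(q ∨ ¬p) there: w3:F, w4:F, w5:F. ✗
w5: successors {w0, w2, w3, w4, w5}; □(q ∨ ¬p) there: w0:F, w2:F, w3:F, w4:F, w5:F. ✗
That's 2 of 6 worlds, so 2/6 = 1/3.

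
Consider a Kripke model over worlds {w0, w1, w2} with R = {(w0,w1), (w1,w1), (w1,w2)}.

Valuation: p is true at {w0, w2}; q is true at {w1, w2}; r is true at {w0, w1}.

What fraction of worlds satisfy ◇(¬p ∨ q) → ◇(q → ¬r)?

w0: ◇(¬p ∨ q) is T, ◇(q → ¬r) is F. ✗
w1: ◇(¬p ∨ q) is T, ◇(q → ¬r) is T. ✓
w2: ◇(¬p ∨ q) is F, ◇(q → ¬r) is F. ✓
That's 2 of 3 worlds, so 2/3.

2/3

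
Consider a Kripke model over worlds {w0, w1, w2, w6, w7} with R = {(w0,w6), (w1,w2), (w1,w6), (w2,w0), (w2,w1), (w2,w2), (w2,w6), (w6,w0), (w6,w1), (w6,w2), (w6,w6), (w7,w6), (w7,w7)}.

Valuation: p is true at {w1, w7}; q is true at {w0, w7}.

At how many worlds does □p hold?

w0: successors {w6}; p there: w6:F. ✗
w1: successors {w2, w6}; p there: w2:F, w6:F. ✗
w2: successors {w0, w1, w2, w6}; p there: w0:F, w1:T, w2:F, w6:F. ✗
w6: successors {w0, w1, w2, w6}; p there: w0:F, w1:T, w2:F, w6:F. ✗
w7: successors {w6, w7}; p there: w6:F, w7:T. ✗
Satisfying worlds: ∅.

0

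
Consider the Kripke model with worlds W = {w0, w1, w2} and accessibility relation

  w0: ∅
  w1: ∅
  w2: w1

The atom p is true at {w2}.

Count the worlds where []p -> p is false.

w0: []p is T, p is F. ✗
w1: []p is T, p is F. ✗
w2: []p is F, p is T. ✓
Satisfying worlds: {w2}.
So []p -> p fails at the other 2 worlds.

2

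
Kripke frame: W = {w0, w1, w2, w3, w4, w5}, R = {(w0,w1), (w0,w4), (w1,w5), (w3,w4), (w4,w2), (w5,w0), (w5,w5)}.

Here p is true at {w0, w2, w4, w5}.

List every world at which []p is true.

{w1, w2, w3, w4, w5}

w0: successors {w1, w4}; p there: w1:F, w4:T. ✗
w1: successors {w5}; p there: w5:T. ✓
w2: no successors, so []p holds vacuously. ✓
w3: successors {w4}; p there: w4:T. ✓
w4: successors {w2}; p there: w2:T. ✓
w5: successors {w0, w5}; p there: w0:T, w5:T. ✓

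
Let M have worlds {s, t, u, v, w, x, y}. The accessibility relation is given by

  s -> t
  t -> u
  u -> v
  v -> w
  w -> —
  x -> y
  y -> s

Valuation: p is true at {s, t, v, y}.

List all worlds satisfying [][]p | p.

s: [][]p is F, p is T. ✓
t: [][]p is T, p is T. ✓
u: [][]p is F, p is F. ✗
v: [][]p is T, p is T. ✓
w: [][]p is T, p is F. ✓
x: [][]p is T, p is F. ✓
y: [][]p is T, p is T. ✓

{s, t, v, w, x, y}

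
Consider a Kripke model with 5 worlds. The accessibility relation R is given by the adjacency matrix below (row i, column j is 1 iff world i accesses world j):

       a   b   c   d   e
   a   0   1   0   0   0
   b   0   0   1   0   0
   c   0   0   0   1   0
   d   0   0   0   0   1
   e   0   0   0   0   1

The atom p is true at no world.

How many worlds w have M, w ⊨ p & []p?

0

a: p is F, []p is F. ✗
b: p is F, []p is F. ✗
c: p is F, []p is F. ✗
d: p is F, []p is F. ✗
e: p is F, []p is F. ✗
Satisfying worlds: ∅.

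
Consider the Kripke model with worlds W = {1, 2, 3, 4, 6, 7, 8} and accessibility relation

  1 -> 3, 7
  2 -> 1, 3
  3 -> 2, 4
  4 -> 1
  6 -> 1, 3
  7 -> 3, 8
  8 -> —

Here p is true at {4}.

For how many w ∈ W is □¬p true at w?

6

1: successors {3, 7}; ¬p there: 3:T, 7:T. ✓
2: successors {1, 3}; ¬p there: 1:T, 3:T. ✓
3: successors {2, 4}; ¬p there: 2:T, 4:F. ✗
4: successors {1}; ¬p there: 1:T. ✓
6: successors {1, 3}; ¬p there: 1:T, 3:T. ✓
7: successors {3, 8}; ¬p there: 3:T, 8:T. ✓
8: no successors, so □¬p holds vacuously. ✓
Satisfying worlds: {1, 2, 4, 6, 7, 8}.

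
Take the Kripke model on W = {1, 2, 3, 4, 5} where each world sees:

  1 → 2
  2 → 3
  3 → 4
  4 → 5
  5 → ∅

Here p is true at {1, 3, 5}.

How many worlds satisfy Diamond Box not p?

2

1: successors {2}; Box not p there: 2:F. ✗
2: successors {3}; Box not p there: 3:T. ✓
3: successors {4}; Box not p there: 4:F. ✗
4: successors {5}; Box not p there: 5:T. ✓
5: no successors, so Diamond Box not p fails. ✗
Satisfying worlds: {2, 4}.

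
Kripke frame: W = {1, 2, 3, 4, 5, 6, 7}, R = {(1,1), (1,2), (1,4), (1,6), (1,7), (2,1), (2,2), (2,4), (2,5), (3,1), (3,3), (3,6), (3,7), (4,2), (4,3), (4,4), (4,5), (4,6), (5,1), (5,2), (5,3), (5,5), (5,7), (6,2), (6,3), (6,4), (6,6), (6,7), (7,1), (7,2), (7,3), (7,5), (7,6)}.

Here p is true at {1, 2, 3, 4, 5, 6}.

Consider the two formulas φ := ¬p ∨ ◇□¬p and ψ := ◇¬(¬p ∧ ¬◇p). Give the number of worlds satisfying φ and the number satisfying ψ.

1 and 7

For ¬p ∨ ◇□¬p:
1: ¬p is F, ◇□¬p is F. ✗
2: ¬p is F, ◇□¬p is F. ✗
3: ¬p is F, ◇□¬p is F. ✗
4: ¬p is F, ◇□¬p is F. ✗
5: ¬p is F, ◇□¬p is F. ✗
6: ¬p is F, ◇□¬p is F. ✗
7: ¬p is T, ◇□¬p is F. ✓
— 1 world.
For ◇¬(¬p ∧ ¬◇p):
1: successors {1, 2, 4, 6, 7}; ¬(¬p ∧ ¬◇p) there: 1:T, 2:T, 4:T, 6:T, 7:T. ✓
2: successors {1, 2, 4, 5}; ¬(¬p ∧ ¬◇p) there: 1:T, 2:T, 4:T, 5:T. ✓
3: successors {1, 3, 6, 7}; ¬(¬p ∧ ¬◇p) there: 1:T, 3:T, 6:T, 7:T. ✓
4: successors {2, 3, 4, 5, 6}; ¬(¬p ∧ ¬◇p) there: 2:T, 3:T, 4:T, 5:T, 6:T. ✓
5: successors {1, 2, 3, 5, 7}; ¬(¬p ∧ ¬◇p) there: 1:T, 2:T, 3:T, 5:T, 7:T. ✓
6: successors {2, 3, 4, 6, 7}; ¬(¬p ∧ ¬◇p) there: 2:T, 3:T, 4:T, 6:T, 7:T. ✓
7: successors {1, 2, 3, 5, 6}; ¬(¬p ∧ ¬◇p) there: 1:T, 2:T, 3:T, 5:T, 6:T. ✓
— 7 worlds.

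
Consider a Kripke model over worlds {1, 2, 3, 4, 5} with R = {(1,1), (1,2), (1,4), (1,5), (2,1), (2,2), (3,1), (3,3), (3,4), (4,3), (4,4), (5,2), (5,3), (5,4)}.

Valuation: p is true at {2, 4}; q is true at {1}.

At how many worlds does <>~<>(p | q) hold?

1: successors {1, 2, 4, 5}; ~<>(p | q) there: 1:F, 2:F, 4:F, 5:F. ✗
2: successors {1, 2}; ~<>(p | q) there: 1:F, 2:F. ✗
3: successors {1, 3, 4}; ~<>(p | q) there: 1:F, 3:F, 4:F. ✗
4: successors {3, 4}; ~<>(p | q) there: 3:F, 4:F. ✗
5: successors {2, 3, 4}; ~<>(p | q) there: 2:F, 3:F, 4:F. ✗
Satisfying worlds: ∅.

0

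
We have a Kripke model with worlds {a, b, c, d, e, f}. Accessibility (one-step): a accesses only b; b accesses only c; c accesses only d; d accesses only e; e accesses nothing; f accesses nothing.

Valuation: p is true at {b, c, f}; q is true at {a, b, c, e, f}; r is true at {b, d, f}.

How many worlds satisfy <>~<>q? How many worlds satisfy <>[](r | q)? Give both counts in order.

2 and 4

For <>~<>q:
a: successors {b}; ~<>q there: b:F. ✗
b: successors {c}; ~<>q there: c:T. ✓
c: successors {d}; ~<>q there: d:F. ✗
d: successors {e}; ~<>q there: e:T. ✓
e: no successors, so <>~<>q fails. ✗
f: no successors, so <>~<>q fails. ✗
— 2 worlds.
For <>[](r | q):
a: successors {b}; [](r | q) there: b:T. ✓
b: successors {c}; [](r | q) there: c:T. ✓
c: successors {d}; [](r | q) there: d:T. ✓
d: successors {e}; [](r | q) there: e:T. ✓
e: no successors, so <>[](r | q) fails. ✗
f: no successors, so <>[](r | q) fails. ✗
— 4 worlds.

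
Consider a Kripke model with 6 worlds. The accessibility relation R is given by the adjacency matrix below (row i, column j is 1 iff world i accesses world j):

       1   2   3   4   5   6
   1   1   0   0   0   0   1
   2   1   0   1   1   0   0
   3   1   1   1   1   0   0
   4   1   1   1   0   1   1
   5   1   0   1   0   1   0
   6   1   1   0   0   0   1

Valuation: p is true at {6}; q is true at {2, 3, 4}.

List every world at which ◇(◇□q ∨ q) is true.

{2, 3, 4, 5, 6}

1: successors {1, 6}; ◇□q ∨ q there: 1:F, 6:F. ✗
2: successors {1, 3, 4}; ◇□q ∨ q there: 1:F, 3:T, 4:T. ✓
3: successors {1, 2, 3, 4}; ◇□q ∨ q there: 1:F, 2:T, 3:T, 4:T. ✓
4: successors {1, 2, 3, 5, 6}; ◇□q ∨ q there: 1:F, 2:T, 3:T, 5:F, 6:F. ✓
5: successors {1, 3, 5}; ◇□q ∨ q there: 1:F, 3:T, 5:F. ✓
6: successors {1, 2, 6}; ◇□q ∨ q there: 1:F, 2:T, 6:F. ✓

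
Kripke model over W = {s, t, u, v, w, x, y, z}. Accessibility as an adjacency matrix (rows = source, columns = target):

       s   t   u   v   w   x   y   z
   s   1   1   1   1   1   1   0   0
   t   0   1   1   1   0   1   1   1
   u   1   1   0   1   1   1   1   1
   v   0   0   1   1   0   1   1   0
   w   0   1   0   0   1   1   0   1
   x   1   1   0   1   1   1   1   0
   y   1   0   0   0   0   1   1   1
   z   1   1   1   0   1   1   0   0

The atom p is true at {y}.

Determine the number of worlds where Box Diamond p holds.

s: successors {s, t, u, v, w, x}; Diamond p there: s:F, t:T, u:T, v:T, w:F, x:T. ✗
t: successors {t, u, v, x, y, z}; Diamond p there: t:T, u:T, v:T, x:T, y:T, z:F. ✗
u: successors {s, t, v, w, x, y, z}; Diamond p there: s:F, t:T, v:T, w:F, x:T, y:T, z:F. ✗
v: successors {u, v, x, y}; Diamond p there: u:T, v:T, x:T, y:T. ✓
w: successors {t, w, x, z}; Diamond p there: t:T, w:F, x:T, z:F. ✗
x: successors {s, t, v, w, x, y}; Diamond p there: s:F, t:T, v:T, w:F, x:T, y:T. ✗
y: successors {s, x, y, z}; Diamond p there: s:F, x:T, y:T, z:F. ✗
z: successors {s, t, u, w, x}; Diamond p there: s:F, t:T, u:T, w:F, x:T. ✗
Satisfying worlds: {v}.

1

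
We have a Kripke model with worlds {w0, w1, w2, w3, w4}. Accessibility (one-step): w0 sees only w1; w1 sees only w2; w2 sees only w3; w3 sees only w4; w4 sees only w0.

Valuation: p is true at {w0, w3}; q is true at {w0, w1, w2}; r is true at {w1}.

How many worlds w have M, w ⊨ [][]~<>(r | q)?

2

w0: successors {w1}; []~<>(r | q) there: w1:T. ✓
w1: successors {w2}; []~<>(r | q) there: w2:T. ✓
w2: successors {w3}; []~<>(r | q) there: w3:F. ✗
w3: successors {w4}; []~<>(r | q) there: w4:F. ✗
w4: successors {w0}; []~<>(r | q) there: w0:F. ✗
Satisfying worlds: {w0, w1}.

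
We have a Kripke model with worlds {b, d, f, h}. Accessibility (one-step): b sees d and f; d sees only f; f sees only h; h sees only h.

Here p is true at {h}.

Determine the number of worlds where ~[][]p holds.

1

b: [][]p is F. ✓
d: [][]p is T. ✗
f: [][]p is T. ✗
h: [][]p is T. ✗
Satisfying worlds: {b}.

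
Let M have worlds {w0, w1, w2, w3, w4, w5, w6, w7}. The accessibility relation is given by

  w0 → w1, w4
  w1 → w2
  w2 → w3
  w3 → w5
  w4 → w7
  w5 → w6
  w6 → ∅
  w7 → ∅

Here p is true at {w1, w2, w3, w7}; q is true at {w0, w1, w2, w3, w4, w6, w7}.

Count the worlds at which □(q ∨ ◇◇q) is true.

7

w0: successors {w1, w4}; q ∨ ◇◇q there: w1:T, w4:T. ✓
w1: successors {w2}; q ∨ ◇◇q there: w2:T. ✓
w2: successors {w3}; q ∨ ◇◇q there: w3:T. ✓
w3: successors {w5}; q ∨ ◇◇q there: w5:F. ✗
w4: successors {w7}; q ∨ ◇◇q there: w7:T. ✓
w5: successors {w6}; q ∨ ◇◇q there: w6:T. ✓
w6: no successors, so □(q ∨ ◇◇q) holds vacuously. ✓
w7: no successors, so □(q ∨ ◇◇q) holds vacuously. ✓
Satisfying worlds: {w0, w1, w2, w4, w5, w6, w7}.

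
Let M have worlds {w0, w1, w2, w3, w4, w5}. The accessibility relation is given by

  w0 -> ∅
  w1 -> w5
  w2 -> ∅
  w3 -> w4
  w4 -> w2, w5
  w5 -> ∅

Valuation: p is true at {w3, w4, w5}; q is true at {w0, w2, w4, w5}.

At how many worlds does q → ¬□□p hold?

2

w0: q is T, ¬□□p is F. ✗
w1: q is F, ¬□□p is F. ✓
w2: q is T, ¬□□p is F. ✗
w3: q is F, ¬□□p is T. ✓
w4: q is T, ¬□□p is F. ✗
w5: q is T, ¬□□p is F. ✗
Satisfying worlds: {w1, w3}.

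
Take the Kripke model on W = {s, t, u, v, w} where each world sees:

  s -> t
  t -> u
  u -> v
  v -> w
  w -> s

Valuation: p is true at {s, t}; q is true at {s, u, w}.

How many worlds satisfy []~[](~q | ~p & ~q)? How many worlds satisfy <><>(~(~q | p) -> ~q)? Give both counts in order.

3 and 3

For []~[](~q | ~p & ~q):
s: successors {t}; ~[](~q | ~p & ~q) there: t:T. ✓
t: successors {u}; ~[](~q | ~p & ~q) there: u:F. ✗
u: successors {v}; ~[](~q | ~p & ~q) there: v:T. ✓
v: successors {w}; ~[](~q | ~p & ~q) there: w:T. ✓
w: successors {s}; ~[](~q | ~p & ~q) there: s:F. ✗
— 3 worlds.
For <><>(~(~q | p) -> ~q):
s: successors {t}; <>(~(~q | p) -> ~q) there: t:F. ✗
t: successors {u}; <>(~(~q | p) -> ~q) there: u:T. ✓
u: successors {v}; <>(~(~q | p) -> ~q) there: v:F. ✗
v: successors {w}; <>(~(~q | p) -> ~q) there: w:T. ✓
w: successors {s}; <>(~(~q | p) -> ~q) there: s:T. ✓
— 3 worlds.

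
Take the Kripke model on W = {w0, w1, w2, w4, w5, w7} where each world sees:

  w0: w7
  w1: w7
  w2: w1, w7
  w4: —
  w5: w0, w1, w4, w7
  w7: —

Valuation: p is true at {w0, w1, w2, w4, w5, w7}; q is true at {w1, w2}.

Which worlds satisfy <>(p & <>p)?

w0: successors {w7}; p & <>p there: w7:F. ✗
w1: successors {w7}; p & <>p there: w7:F. ✗
w2: successors {w1, w7}; p & <>p there: w1:T, w7:F. ✓
w4: no successors, so <>(p & <>p) fails. ✗
w5: successors {w0, w1, w4, w7}; p & <>p there: w0:T, w1:T, w4:F, w7:F. ✓
w7: no successors, so <>(p & <>p) fails. ✗

{w2, w5}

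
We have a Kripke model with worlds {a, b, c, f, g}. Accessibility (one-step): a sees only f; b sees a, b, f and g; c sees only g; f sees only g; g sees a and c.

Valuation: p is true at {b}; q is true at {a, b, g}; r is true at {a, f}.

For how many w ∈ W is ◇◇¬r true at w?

5

a: successors {f}; ◇¬r there: f:T. ✓
b: successors {a, b, f, g}; ◇¬r there: a:F, b:T, f:T, g:T. ✓
c: successors {g}; ◇¬r there: g:T. ✓
f: successors {g}; ◇¬r there: g:T. ✓
g: successors {a, c}; ◇¬r there: a:F, c:T. ✓
Satisfying worlds: {a, b, c, f, g}.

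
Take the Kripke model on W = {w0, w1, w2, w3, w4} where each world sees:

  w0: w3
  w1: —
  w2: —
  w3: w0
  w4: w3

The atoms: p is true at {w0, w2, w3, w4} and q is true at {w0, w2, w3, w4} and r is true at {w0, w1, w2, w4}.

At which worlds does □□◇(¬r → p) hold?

{w0, w1, w2, w3, w4}

w0: successors {w3}; □◇(¬r → p) there: w3:T. ✓
w1: no successors, so □□◇(¬r → p) holds vacuously. ✓
w2: no successors, so □□◇(¬r → p) holds vacuously. ✓
w3: successors {w0}; □◇(¬r → p) there: w0:T. ✓
w4: successors {w3}; □◇(¬r → p) there: w3:T. ✓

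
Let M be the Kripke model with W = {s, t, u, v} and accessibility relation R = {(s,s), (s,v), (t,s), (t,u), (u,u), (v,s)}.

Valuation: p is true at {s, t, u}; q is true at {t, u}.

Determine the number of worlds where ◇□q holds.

2

s: successors {s, v}; □q there: s:F, v:F. ✗
t: successors {s, u}; □q there: s:F, u:T. ✓
u: successors {u}; □q there: u:T. ✓
v: successors {s}; □q there: s:F. ✗
Satisfying worlds: {t, u}.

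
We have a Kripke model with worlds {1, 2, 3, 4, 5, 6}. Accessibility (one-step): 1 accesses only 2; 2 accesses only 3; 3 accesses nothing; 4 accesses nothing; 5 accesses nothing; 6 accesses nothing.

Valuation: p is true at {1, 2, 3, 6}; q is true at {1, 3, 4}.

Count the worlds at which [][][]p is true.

1: successors {2}; [][]p there: 2:T. ✓
2: successors {3}; [][]p there: 3:T. ✓
3: no successors, so [][][]p holds vacuously. ✓
4: no successors, so [][][]p holds vacuously. ✓
5: no successors, so [][][]p holds vacuously. ✓
6: no successors, so [][][]p holds vacuously. ✓
Satisfying worlds: {1, 2, 3, 4, 5, 6}.

6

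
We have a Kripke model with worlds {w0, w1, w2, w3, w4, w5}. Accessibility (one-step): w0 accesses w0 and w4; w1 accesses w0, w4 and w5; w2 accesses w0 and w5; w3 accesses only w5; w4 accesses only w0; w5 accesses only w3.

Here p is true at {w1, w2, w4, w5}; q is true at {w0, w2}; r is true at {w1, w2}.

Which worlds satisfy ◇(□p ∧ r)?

w0: successors {w0, w4}; □p ∧ r there: w0:F, w4:F. ✗
w1: successors {w0, w4, w5}; □p ∧ r there: w0:F, w4:F, w5:F. ✗
w2: successors {w0, w5}; □p ∧ r there: w0:F, w5:F. ✗
w3: successors {w5}; □p ∧ r there: w5:F. ✗
w4: successors {w0}; □p ∧ r there: w0:F. ✗
w5: successors {w3}; □p ∧ r there: w3:F. ✗

∅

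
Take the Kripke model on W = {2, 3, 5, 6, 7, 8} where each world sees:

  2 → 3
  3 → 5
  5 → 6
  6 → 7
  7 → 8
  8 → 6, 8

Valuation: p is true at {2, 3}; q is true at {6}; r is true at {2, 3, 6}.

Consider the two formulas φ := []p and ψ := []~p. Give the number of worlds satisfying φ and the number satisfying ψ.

1 and 5

For []p:
2: successors {3}; p there: 3:T. ✓
3: successors {5}; p there: 5:F. ✗
5: successors {6}; p there: 6:F. ✗
6: successors {7}; p there: 7:F. ✗
7: successors {8}; p there: 8:F. ✗
8: successors {6, 8}; p there: 6:F, 8:F. ✗
— 1 world.
For []~p:
2: successors {3}; ~p there: 3:F. ✗
3: successors {5}; ~p there: 5:T. ✓
5: successors {6}; ~p there: 6:T. ✓
6: successors {7}; ~p there: 7:T. ✓
7: successors {8}; ~p there: 8:T. ✓
8: successors {6, 8}; ~p there: 6:T, 8:T. ✓
— 5 worlds.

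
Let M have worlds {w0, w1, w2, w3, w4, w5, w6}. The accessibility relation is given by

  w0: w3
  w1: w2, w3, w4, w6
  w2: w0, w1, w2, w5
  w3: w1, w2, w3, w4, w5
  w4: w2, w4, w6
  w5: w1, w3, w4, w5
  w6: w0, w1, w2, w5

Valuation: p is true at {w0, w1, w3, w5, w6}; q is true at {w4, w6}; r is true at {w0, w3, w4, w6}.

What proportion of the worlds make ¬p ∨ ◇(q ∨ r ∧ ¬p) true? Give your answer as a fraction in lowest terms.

5/7

w0: ¬p is F, ◇(q ∨ r ∧ ¬p) is F. ✗
w1: ¬p is F, ◇(q ∨ r ∧ ¬p) is T. ✓
w2: ¬p is T, ◇(q ∨ r ∧ ¬p) is F. ✓
w3: ¬p is F, ◇(q ∨ r ∧ ¬p) is T. ✓
w4: ¬p is T, ◇(q ∨ r ∧ ¬p) is T. ✓
w5: ¬p is F, ◇(q ∨ r ∧ ¬p) is T. ✓
w6: ¬p is F, ◇(q ∨ r ∧ ¬p) is F. ✗
That's 5 of 7 worlds, so 5/7.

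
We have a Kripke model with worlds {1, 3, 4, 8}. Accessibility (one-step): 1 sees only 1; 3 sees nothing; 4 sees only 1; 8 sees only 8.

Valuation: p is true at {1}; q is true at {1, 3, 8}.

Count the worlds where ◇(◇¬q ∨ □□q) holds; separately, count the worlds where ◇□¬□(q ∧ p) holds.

3 and 1

For ◇(◇¬q ∨ □□q):
1: successors {1}; ◇¬q ∨ □□q there: 1:T. ✓
3: no successors, so ◇(◇¬q ∨ □□q) fails. ✗
4: successors {1}; ◇¬q ∨ □□q there: 1:T. ✓
8: successors {8}; ◇¬q ∨ □□q there: 8:T. ✓
— 3 worlds.
For ◇□¬□(q ∧ p):
1: successors {1}; □¬□(q ∧ p) there: 1:F. ✗
3: no successors, so ◇□¬□(q ∧ p) fails. ✗
4: successors {1}; □¬□(q ∧ p) there: 1:F. ✗
8: successors {8}; □¬□(q ∧ p) there: 8:T. ✓
— 1 world.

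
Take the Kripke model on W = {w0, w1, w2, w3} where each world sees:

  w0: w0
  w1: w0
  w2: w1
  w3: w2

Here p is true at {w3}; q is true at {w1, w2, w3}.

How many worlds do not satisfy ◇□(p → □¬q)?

w0: successors {w0}; □(p → □¬q) there: w0:T. ✓
w1: successors {w0}; □(p → □¬q) there: w0:T. ✓
w2: successors {w1}; □(p → □¬q) there: w1:T. ✓
w3: successors {w2}; □(p → □¬q) there: w2:T. ✓
Satisfying worlds: {w0, w1, w2, w3}.
So ◇□(p → □¬q) fails at the other 0 worlds.

0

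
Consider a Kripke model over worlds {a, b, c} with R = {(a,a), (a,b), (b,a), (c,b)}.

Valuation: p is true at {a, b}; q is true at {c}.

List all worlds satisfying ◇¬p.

a: successors {a, b}; ¬p there: a:F, b:F. ✗
b: successors {a}; ¬p there: a:F. ✗
c: successors {b}; ¬p there: b:F. ✗

∅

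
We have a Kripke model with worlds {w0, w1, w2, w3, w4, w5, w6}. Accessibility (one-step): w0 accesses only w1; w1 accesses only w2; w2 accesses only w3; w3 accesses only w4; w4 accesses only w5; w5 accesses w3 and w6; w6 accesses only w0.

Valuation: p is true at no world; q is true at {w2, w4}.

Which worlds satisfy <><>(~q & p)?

∅

w0: successors {w1}; <>(~q & p) there: w1:F. ✗
w1: successors {w2}; <>(~q & p) there: w2:F. ✗
w2: successors {w3}; <>(~q & p) there: w3:F. ✗
w3: successors {w4}; <>(~q & p) there: w4:F. ✗
w4: successors {w5}; <>(~q & p) there: w5:F. ✗
w5: successors {w3, w6}; <>(~q & p) there: w3:F, w6:F. ✗
w6: successors {w0}; <>(~q & p) there: w0:F. ✗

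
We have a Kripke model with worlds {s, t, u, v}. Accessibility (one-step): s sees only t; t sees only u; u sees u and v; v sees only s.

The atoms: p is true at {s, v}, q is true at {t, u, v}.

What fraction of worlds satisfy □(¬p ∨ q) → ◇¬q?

s: □(¬p ∨ q) is T, ◇¬q is F. ✗
t: □(¬p ∨ q) is T, ◇¬q is F. ✗
u: □(¬p ∨ q) is T, ◇¬q is F. ✗
v: □(¬p ∨ q) is F, ◇¬q is T. ✓
That's 1 of 4 worlds, so 1/4.

1/4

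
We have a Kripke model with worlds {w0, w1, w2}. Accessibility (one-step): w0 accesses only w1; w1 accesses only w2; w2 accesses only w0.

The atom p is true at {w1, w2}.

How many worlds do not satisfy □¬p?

w0: successors {w1}; ¬p there: w1:F. ✗
w1: successors {w2}; ¬p there: w2:F. ✗
w2: successors {w0}; ¬p there: w0:T. ✓
Satisfying worlds: {w2}.
So □¬p fails at the other 2 worlds.

2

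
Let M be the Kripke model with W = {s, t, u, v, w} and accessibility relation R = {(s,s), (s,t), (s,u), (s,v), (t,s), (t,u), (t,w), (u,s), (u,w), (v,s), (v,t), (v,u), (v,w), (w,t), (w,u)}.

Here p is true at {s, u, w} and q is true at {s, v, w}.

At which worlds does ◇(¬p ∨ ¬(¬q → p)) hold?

{s, v, w}

s: successors {s, t, u, v}; ¬p ∨ ¬(¬q → p) there: s:F, t:T, u:F, v:T. ✓
t: successors {s, u, w}; ¬p ∨ ¬(¬q → p) there: s:F, u:F, w:F. ✗
u: successors {s, w}; ¬p ∨ ¬(¬q → p) there: s:F, w:F. ✗
v: successors {s, t, u, w}; ¬p ∨ ¬(¬q → p) there: s:F, t:T, u:F, w:F. ✓
w: successors {t, u}; ¬p ∨ ¬(¬q → p) there: t:T, u:F. ✓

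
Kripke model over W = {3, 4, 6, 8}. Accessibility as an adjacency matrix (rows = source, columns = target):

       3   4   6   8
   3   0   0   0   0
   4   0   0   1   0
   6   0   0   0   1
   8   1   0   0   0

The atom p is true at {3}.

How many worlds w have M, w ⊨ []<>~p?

2

3: no successors, so []<>~p holds vacuously. ✓
4: successors {6}; <>~p there: 6:T. ✓
6: successors {8}; <>~p there: 8:F. ✗
8: successors {3}; <>~p there: 3:F. ✗
Satisfying worlds: {3, 4}.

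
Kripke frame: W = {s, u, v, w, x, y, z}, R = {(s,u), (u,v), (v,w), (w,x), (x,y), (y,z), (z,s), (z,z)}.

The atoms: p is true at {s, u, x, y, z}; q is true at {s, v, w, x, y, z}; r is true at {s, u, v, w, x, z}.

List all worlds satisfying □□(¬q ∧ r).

s: successors {u}; □(¬q ∧ r) there: u:F. ✗
u: successors {v}; □(¬q ∧ r) there: v:F. ✗
v: successors {w}; □(¬q ∧ r) there: w:F. ✗
w: successors {x}; □(¬q ∧ r) there: x:F. ✗
x: successors {y}; □(¬q ∧ r) there: y:F. ✗
y: successors {z}; □(¬q ∧ r) there: z:F. ✗
z: successors {s, z}; □(¬q ∧ r) there: s:T, z:F. ✗

∅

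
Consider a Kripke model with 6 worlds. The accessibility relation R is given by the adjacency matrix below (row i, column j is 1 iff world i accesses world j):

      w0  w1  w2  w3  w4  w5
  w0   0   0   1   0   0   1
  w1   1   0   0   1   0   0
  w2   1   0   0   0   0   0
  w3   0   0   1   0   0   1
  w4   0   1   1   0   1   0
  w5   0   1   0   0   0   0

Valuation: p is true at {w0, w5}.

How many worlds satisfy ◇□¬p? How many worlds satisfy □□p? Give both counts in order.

3 and 0

For ◇□¬p:
w0: successors {w2, w5}; □¬p there: w2:F, w5:T. ✓
w1: successors {w0, w3}; □¬p there: w0:F, w3:F. ✗
w2: successors {w0}; □¬p there: w0:F. ✗
w3: successors {w2, w5}; □¬p there: w2:F, w5:T. ✓
w4: successors {w1, w2, w4}; □¬p there: w1:F, w2:F, w4:T. ✓
w5: successors {w1}; □¬p there: w1:F. ✗
— 3 worlds.
For □□p:
w0: successors {w2, w5}; □p there: w2:T, w5:F. ✗
w1: successors {w0, w3}; □p there: w0:F, w3:F. ✗
w2: successors {w0}; □p there: w0:F. ✗
w3: successors {w2, w5}; □p there: w2:T, w5:F. ✗
w4: successors {w1, w2, w4}; □p there: w1:F, w2:T, w4:F. ✗
w5: successors {w1}; □p there: w1:F. ✗
— 0 worlds.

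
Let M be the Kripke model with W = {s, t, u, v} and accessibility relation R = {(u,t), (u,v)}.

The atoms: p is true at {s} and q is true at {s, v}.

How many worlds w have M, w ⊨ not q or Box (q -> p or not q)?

s: not q is F, Box (q -> p or not q) is T. ✓
t: not q is T, Box (q -> p or not q) is T. ✓
u: not q is T, Box (q -> p or not q) is F. ✓
v: not q is F, Box (q -> p or not q) is T. ✓
Satisfying worlds: {s, t, u, v}.

4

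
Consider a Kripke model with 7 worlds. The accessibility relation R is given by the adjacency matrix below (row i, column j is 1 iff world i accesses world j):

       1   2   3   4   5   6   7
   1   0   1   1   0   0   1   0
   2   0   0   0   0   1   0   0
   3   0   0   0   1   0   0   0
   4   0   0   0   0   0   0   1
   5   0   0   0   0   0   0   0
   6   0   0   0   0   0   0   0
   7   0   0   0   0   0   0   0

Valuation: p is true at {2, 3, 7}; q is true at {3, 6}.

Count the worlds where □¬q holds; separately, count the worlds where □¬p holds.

6 and 5

For □¬q:
1: successors {2, 3, 6}; ¬q there: 2:T, 3:F, 6:F. ✗
2: successors {5}; ¬q there: 5:T. ✓
3: successors {4}; ¬q there: 4:T. ✓
4: successors {7}; ¬q there: 7:T. ✓
5: no successors, so □¬q holds vacuously. ✓
6: no successors, so □¬q holds vacuously. ✓
7: no successors, so □¬q holds vacuously. ✓
— 6 worlds.
For □¬p:
1: successors {2, 3, 6}; ¬p there: 2:F, 3:F, 6:T. ✗
2: successors {5}; ¬p there: 5:T. ✓
3: successors {4}; ¬p there: 4:T. ✓
4: successors {7}; ¬p there: 7:F. ✗
5: no successors, so □¬p holds vacuously. ✓
6: no successors, so □¬p holds vacuously. ✓
7: no successors, so □¬p holds vacuously. ✓
— 5 worlds.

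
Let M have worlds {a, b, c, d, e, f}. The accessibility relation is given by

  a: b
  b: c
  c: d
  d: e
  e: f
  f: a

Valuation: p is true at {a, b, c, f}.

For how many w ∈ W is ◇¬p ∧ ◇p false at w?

6

a: ◇¬p is F, ◇p is T. ✗
b: ◇¬p is F, ◇p is T. ✗
c: ◇¬p is T, ◇p is F. ✗
d: ◇¬p is T, ◇p is F. ✗
e: ◇¬p is F, ◇p is T. ✗
f: ◇¬p is F, ◇p is T. ✗
Satisfying worlds: ∅.
So ◇¬p ∧ ◇p fails at the other 6 worlds.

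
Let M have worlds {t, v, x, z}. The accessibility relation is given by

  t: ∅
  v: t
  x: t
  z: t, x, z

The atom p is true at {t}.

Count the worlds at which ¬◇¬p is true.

3

t: ◇¬p is F. ✓
v: ◇¬p is F. ✓
x: ◇¬p is F. ✓
z: ◇¬p is T. ✗
Satisfying worlds: {t, v, x}.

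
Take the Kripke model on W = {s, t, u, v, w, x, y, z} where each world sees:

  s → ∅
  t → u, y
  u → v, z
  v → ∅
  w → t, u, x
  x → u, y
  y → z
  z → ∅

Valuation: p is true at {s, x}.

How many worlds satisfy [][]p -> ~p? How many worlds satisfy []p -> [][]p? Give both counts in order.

7 and 8

For [][]p -> ~p:
s: [][]p is T, ~p is F. ✗
t: [][]p is F, ~p is T. ✓
u: [][]p is T, ~p is T. ✓
v: [][]p is T, ~p is T. ✓
w: [][]p is F, ~p is T. ✓
x: [][]p is F, ~p is F. ✓
y: [][]p is T, ~p is T. ✓
z: [][]p is T, ~p is T. ✓
— 7 worlds.
For []p -> [][]p:
s: []p is T, [][]p is T. ✓
t: []p is F, [][]p is F. ✓
u: []p is F, [][]p is T. ✓
v: []p is T, [][]p is T. ✓
w: []p is F, [][]p is F. ✓
x: []p is F, [][]p is F. ✓
y: []p is F, [][]p is T. ✓
z: []p is T, [][]p is T. ✓
— 8 worlds.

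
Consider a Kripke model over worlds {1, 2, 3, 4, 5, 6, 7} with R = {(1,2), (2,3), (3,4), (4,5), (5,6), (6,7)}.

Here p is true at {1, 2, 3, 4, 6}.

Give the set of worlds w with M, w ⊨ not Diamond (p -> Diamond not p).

1: Diamond (p -> Diamond not p) is F. ✓
2: Diamond (p -> Diamond not p) is F. ✓
3: Diamond (p -> Diamond not p) is T. ✗
4: Diamond (p -> Diamond not p) is T. ✗
5: Diamond (p -> Diamond not p) is T. ✗
6: Diamond (p -> Diamond not p) is T. ✗
7: Diamond (p -> Diamond not p) is F. ✓

{1, 2, 7}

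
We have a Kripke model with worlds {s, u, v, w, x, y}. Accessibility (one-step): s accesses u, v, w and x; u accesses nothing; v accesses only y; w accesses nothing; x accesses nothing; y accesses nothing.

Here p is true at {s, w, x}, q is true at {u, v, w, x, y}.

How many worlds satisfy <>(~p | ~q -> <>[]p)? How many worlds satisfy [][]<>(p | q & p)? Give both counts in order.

For <>(~p | ~q -> <>[]p):
s: successors {u, v, w, x}; ~p | ~q -> <>[]p there: u:F, v:T, w:T, x:T. ✓
u: no successors, so <>(~p | ~q -> <>[]p) fails. ✗
v: successors {y}; ~p | ~q -> <>[]p there: y:F. ✗
w: no successors, so <>(~p | ~q -> <>[]p) fails. ✗
x: no successors, so <>(~p | ~q -> <>[]p) fails. ✗
y: no successors, so <>(~p | ~q -> <>[]p) fails. ✗
— 1 world.
For [][]<>(p | q & p):
s: successors {u, v, w, x}; []<>(p | q & p) there: u:T, v:F, w:T, x:T. ✗
u: no successors, so [][]<>(p | q & p) holds vacuously. ✓
v: successors {y}; []<>(p | q & p) there: y:T. ✓
w: no successors, so [][]<>(p | q & p) holds vacuously. ✓
x: no successors, so [][]<>(p | q & p) holds vacuously. ✓
y: no successors, so [][]<>(p | q & p) holds vacuously. ✓
— 5 worlds.

1 and 5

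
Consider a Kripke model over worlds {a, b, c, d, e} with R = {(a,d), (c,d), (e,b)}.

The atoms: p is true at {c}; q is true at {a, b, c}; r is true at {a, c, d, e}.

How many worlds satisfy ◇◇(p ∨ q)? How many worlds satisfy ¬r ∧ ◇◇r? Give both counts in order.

0 and 0

For ◇◇(p ∨ q):
a: successors {d}; ◇(p ∨ q) there: d:F. ✗
b: no successors, so ◇◇(p ∨ q) fails. ✗
c: successors {d}; ◇(p ∨ q) there: d:F. ✗
d: no successors, so ◇◇(p ∨ q) fails. ✗
e: successors {b}; ◇(p ∨ q) there: b:F. ✗
— 0 worlds.
For ¬r ∧ ◇◇r:
a: ¬r is F, ◇◇r is F. ✗
b: ¬r is T, ◇◇r is F. ✗
c: ¬r is F, ◇◇r is F. ✗
d: ¬r is F, ◇◇r is F. ✗
e: ¬r is F, ◇◇r is F. ✗
— 0 worlds.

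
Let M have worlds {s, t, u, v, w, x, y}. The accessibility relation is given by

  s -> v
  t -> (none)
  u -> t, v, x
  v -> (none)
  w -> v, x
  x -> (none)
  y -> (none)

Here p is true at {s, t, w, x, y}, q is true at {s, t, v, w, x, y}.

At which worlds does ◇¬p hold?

{s, u, w}

s: successors {v}; ¬p there: v:T. ✓
t: no successors, so ◇¬p fails. ✗
u: successors {t, v, x}; ¬p there: t:F, v:T, x:F. ✓
v: no successors, so ◇¬p fails. ✗
w: successors {v, x}; ¬p there: v:T, x:F. ✓
x: no successors, so ◇¬p fails. ✗
y: no successors, so ◇¬p fails. ✗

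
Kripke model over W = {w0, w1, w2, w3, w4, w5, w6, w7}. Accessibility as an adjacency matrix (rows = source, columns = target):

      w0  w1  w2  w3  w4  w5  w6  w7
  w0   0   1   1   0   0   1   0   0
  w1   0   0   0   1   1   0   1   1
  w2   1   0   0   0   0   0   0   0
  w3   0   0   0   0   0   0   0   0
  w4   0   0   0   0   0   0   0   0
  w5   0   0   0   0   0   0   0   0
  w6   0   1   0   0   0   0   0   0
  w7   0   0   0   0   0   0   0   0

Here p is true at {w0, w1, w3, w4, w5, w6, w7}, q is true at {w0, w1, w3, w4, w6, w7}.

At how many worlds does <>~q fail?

7

w0: successors {w1, w2, w5}; ~q there: w1:F, w2:T, w5:T. ✓
w1: successors {w3, w4, w6, w7}; ~q there: w3:F, w4:F, w6:F, w7:F. ✗
w2: successors {w0}; ~q there: w0:F. ✗
w3: no successors, so <>~q fails. ✗
w4: no successors, so <>~q fails. ✗
w5: no successors, so <>~q fails. ✗
w6: successors {w1}; ~q there: w1:F. ✗
w7: no successors, so <>~q fails. ✗
Satisfying worlds: {w0}.
So <>~q fails at the other 7 worlds.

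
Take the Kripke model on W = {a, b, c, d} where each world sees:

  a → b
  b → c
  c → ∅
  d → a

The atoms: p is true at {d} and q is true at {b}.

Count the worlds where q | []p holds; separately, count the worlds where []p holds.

For q | []p:
a: q is F, []p is F. ✗
b: q is T, []p is F. ✓
c: q is F, []p is T. ✓
d: q is F, []p is F. ✗
— 2 worlds.
For []p:
a: successors {b}; p there: b:F. ✗
b: successors {c}; p there: c:F. ✗
c: no successors, so []p holds vacuously. ✓
d: successors {a}; p there: a:F. ✗
— 1 world.

2 and 1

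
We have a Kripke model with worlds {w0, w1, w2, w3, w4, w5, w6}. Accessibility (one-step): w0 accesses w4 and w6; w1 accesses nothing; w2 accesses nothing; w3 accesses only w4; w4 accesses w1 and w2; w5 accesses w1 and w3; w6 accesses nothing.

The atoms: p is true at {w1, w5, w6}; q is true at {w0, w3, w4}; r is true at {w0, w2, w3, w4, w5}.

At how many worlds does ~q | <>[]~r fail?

w0: ~q is F, <>[]~r is T. ✓
w1: ~q is T, <>[]~r is F. ✓
w2: ~q is T, <>[]~r is F. ✓
w3: ~q is F, <>[]~r is F. ✗
w4: ~q is F, <>[]~r is T. ✓
w5: ~q is T, <>[]~r is T. ✓
w6: ~q is T, <>[]~r is F. ✓
Satisfying worlds: {w0, w1, w2, w4, w5, w6}.
So ~q | <>[]~r fails at the other 1 world.

1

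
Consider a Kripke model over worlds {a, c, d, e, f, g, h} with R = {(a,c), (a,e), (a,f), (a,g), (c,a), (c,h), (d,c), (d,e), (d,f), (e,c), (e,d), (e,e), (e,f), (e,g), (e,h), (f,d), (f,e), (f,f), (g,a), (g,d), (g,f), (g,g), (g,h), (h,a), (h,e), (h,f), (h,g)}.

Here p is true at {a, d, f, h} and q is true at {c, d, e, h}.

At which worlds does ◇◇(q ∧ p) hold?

a: successors {c, e, f, g}; ◇(q ∧ p) there: c:T, e:T, f:T, g:T. ✓
c: successors {a, h}; ◇(q ∧ p) there: a:F, h:F. ✗
d: successors {c, e, f}; ◇(q ∧ p) there: c:T, e:T, f:T. ✓
e: successors {c, d, e, f, g, h}; ◇(q ∧ p) there: c:T, d:F, e:T, f:T, g:T, h:F. ✓
f: successors {d, e, f}; ◇(q ∧ p) there: d:F, e:T, f:T. ✓
g: successors {a, d, f, g, h}; ◇(q ∧ p) there: a:F, d:F, f:T, g:T, h:F. ✓
h: successors {a, e, f, g}; ◇(q ∧ p) there: a:F, e:T, f:T, g:T. ✓

{a, d, e, f, g, h}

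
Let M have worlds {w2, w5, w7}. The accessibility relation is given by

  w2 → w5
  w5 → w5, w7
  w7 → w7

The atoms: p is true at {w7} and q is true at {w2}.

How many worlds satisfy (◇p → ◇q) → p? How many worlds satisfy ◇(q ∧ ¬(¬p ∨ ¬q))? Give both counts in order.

2 and 0

For (◇p → ◇q) → p:
w2: ◇p → ◇q is T, p is F. ✗
w5: ◇p → ◇q is F, p is F. ✓
w7: ◇p → ◇q is F, p is T. ✓
— 2 worlds.
For ◇(q ∧ ¬(¬p ∨ ¬q)):
w2: successors {w5}; q ∧ ¬(¬p ∨ ¬q) there: w5:F. ✗
w5: successors {w5, w7}; q ∧ ¬(¬p ∨ ¬q) there: w5:F, w7:F. ✗
w7: successors {w7}; q ∧ ¬(¬p ∨ ¬q) there: w7:F. ✗
— 0 worlds.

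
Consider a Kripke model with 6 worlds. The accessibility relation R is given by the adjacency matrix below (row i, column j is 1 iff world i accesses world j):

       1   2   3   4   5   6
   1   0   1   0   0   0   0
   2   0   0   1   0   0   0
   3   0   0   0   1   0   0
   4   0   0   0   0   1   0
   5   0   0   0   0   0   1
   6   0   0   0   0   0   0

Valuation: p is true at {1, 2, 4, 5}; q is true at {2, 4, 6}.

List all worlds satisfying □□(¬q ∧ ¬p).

{1, 5, 6}

1: successors {2}; □(¬q ∧ ¬p) there: 2:T. ✓
2: successors {3}; □(¬q ∧ ¬p) there: 3:F. ✗
3: successors {4}; □(¬q ∧ ¬p) there: 4:F. ✗
4: successors {5}; □(¬q ∧ ¬p) there: 5:F. ✗
5: successors {6}; □(¬q ∧ ¬p) there: 6:T. ✓
6: no successors, so □□(¬q ∧ ¬p) holds vacuously. ✓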